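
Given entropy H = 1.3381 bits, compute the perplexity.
2.5282

Perplexity is 2^H (or exp(H) for natural log).

H = 1.3381 bits
Perplexity = 2^1.3381 = 2.5282

Interpretation: The model's uncertainty is equivalent to choosing uniformly among 2.5 options.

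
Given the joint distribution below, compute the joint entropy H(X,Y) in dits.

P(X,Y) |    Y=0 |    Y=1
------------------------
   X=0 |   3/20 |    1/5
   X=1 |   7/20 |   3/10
0.5798 dits

Joint entropy is H(X,Y) = -Σ_{x,y} p(x,y) log p(x,y).

Summing over all non-zero entries:
H(X,Y) = -[3/20·log_10(3/20) + 1/5·log_10(1/5) + 7/20·log_10(7/20) + 3/10·log_10(3/10)]
H(X,Y) = 0.5798 dits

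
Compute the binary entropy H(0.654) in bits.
0.9304 bits

The binary entropy function is:
H(p) = -p log(p) - (1-p) log(1-p)

H(0.654) = -0.654 × log_2(0.654) - 0.346 × log_2(0.346)
H(0.654) = 0.9304 bits

Note: Binary entropy is maximized at p=0.5 (H=1 bit) and minimized at p=0 or p=1 (H=0).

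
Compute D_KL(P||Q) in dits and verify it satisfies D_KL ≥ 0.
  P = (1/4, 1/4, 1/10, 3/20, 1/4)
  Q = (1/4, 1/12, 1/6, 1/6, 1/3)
0.0590 dits

KL divergence satisfies the Gibbs inequality: D_KL(P||Q) ≥ 0 for all distributions P, Q.

D_KL(P||Q) = Σ p(x) log(p(x)/q(x))
Term by term:
  x=0: 1/4 × log_10[(1/4)/(1/4)] = 0.0000
  x=1: 1/4 × log_10[(1/4)/(1/12)] = 0.1193
  x=2: 1/10 × log_10[(1/10)/(1/6)] = -0.0222
  x=3: 3/20 × log_10[(3/20)/(1/6)] = -0.0069
  x=4: 1/4 × log_10[(1/4)/(1/3)] = -0.0312
D_KL(P||Q) = 0.0590 dits

D_KL(P||Q) = 0.0590 ≥ 0 ✓

This non-negativity is a fundamental property: relative entropy cannot be negative because it measures how different Q is from P.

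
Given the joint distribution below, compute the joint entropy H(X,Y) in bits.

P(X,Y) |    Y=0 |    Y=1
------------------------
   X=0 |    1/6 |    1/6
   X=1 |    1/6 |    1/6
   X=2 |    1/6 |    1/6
2.5850 bits

Joint entropy is H(X,Y) = -Σ_{x,y} p(x,y) log p(x,y).

Summing over all non-zero entries:
H(X,Y) = -[1/6·log_2(1/6) + 1/6·log_2(1/6) + 1/6·log_2(1/6) + 1/6·log_2(1/6) + 1/6·log_2(1/6) + 1/6·log_2(1/6)]
H(X,Y) = 2.5850 bits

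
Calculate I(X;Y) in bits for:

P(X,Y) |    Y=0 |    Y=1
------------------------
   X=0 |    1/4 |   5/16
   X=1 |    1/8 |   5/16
0.0193 bits

Mutual information: I(X;Y) = H(X) + H(Y) - H(X,Y)

Marginals:
P(X) = (9/16, 7/16), H(X) = 0.9887 bits
P(Y) = (3/8, 5/8), H(Y) = 0.9544 bits

Joint entropy: H(X,Y) = 1.9238 bits

I(X;Y) = 0.9887 + 0.9544 - 1.9238 = 0.0193 bits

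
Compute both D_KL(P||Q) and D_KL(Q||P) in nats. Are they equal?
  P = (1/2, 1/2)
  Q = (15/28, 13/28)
D_KL(P||Q) = 0.0026, D_KL(Q||P) = 0.0026

KL divergence is not symmetric: D_KL(P||Q) ≠ D_KL(Q||P) in general.

D_KL(P||Q) = 0.0026 nats
D_KL(Q||P) = 0.0026 nats

In this case they happen to be equal (to 4 decimal places).

This asymmetry is why KL divergence is not a true distance metric.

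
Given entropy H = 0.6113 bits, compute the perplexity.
1.5276

Perplexity is 2^H (or exp(H) for natural log).

H = 0.6113 bits
Perplexity = 2^0.6113 = 1.5276

Interpretation: The model's uncertainty is equivalent to choosing uniformly among 1.5 options.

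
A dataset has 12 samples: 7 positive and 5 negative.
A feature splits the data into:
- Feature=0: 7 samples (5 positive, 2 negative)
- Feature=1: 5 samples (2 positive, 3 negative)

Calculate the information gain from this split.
0.0718 bits

Information Gain = H(Y) - H(Y|Feature)

Before split:
P(positive) = 7/12 = 0.5833
H(Y) = 0.9799 bits

After split:
Feature=0: H = 0.8631 bits (weight = 7/12)
Feature=1: H = 0.9710 bits (weight = 5/12)
H(Y|Feature) = (7/12)×0.8631 + (5/12)×0.9710 = 0.9080 bits

Information Gain = 0.9799 - 0.9080 = 0.0718 bits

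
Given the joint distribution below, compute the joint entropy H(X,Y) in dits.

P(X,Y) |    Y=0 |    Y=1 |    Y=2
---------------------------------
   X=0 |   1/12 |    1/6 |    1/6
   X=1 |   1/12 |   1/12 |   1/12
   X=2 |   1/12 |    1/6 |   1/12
0.9287 dits

Joint entropy is H(X,Y) = -Σ_{x,y} p(x,y) log p(x,y).

Summing over all non-zero entries:
H(X,Y) = -[1/12·log_10(1/12) + 1/6·log_10(1/6) + 1/6·log_10(1/6) + 1/12·log_10(1/12) + 1/12·log_10(1/12) + 1/12·log_10(1/12) + 1/12·log_10(1/12) + 1/6·log_10(1/6) + 1/12·log_10(1/12)]
H(X,Y) = 0.9287 dits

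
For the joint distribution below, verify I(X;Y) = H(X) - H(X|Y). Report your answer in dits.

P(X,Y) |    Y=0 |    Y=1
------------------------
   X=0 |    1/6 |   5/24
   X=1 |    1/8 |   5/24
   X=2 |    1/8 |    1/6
I(X;Y) = 0.0008 dits

Mutual information has multiple equivalent forms:
- I(X;Y) = H(X) - H(X|Y)
- I(X;Y) = H(Y) - H(Y|X)
- I(X;Y) = H(X) + H(Y) - H(X,Y)

Computing all quantities:
H(X) = 0.4749, H(Y) = 0.2950, H(X,Y) = 0.7690
H(X|Y) = 0.4740, H(Y|X) = 0.2942

Verification:
H(X) - H(X|Y) = 0.4749 - 0.4740 = 0.0008
H(Y) - H(Y|X) = 0.2950 - 0.2942 = 0.0008
H(X) + H(Y) - H(X,Y) = 0.4749 + 0.2950 - 0.7690 = 0.0008

All forms give I(X;Y) = 0.0008 dits. ✓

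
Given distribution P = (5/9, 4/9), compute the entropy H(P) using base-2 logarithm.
0.9911 bits

Shannon entropy is H(X) = -Σ p(x) log p(x).

For P = (5/9, 4/9):
H = -5/9 × log_2(5/9) -4/9 × log_2(4/9)
H = 0.9911 bits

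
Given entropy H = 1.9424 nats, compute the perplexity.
6.9755

Perplexity is e^H (or exp(H) for natural log).

H = 1.9424 nats
Perplexity = e^1.9424 = 6.9755

Interpretation: The model's uncertainty is equivalent to choosing uniformly among 7.0 options.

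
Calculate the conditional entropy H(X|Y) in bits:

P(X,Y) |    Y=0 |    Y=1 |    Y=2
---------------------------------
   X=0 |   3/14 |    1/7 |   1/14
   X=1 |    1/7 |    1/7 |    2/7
0.8903 bits

Using the chain rule: H(X|Y) = H(X,Y) - H(Y)

First, compute H(X,Y) = 2.4677 bits

Marginal P(Y) = (5/14, 2/7, 5/14)
H(Y) = 1.5774 bits

H(X|Y) = H(X,Y) - H(Y) = 2.4677 - 1.5774 = 0.8903 bits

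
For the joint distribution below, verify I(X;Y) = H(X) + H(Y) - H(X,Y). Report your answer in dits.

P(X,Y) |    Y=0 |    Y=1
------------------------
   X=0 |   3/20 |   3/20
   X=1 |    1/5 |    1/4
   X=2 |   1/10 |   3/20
I(X;Y) = 0.0012 dits

Mutual information has multiple equivalent forms:
- I(X;Y) = H(X) - H(X|Y)
- I(X;Y) = H(Y) - H(Y|X)
- I(X;Y) = H(X) + H(Y) - H(X,Y)

Computing all quantities:
H(X) = 0.4634, H(Y) = 0.2989, H(X,Y) = 0.7611
H(X|Y) = 0.4622, H(Y|X) = 0.2976

Verification:
H(X) - H(X|Y) = 0.4634 - 0.4622 = 0.0012
H(Y) - H(Y|X) = 0.2989 - 0.2976 = 0.0012
H(X) + H(Y) - H(X,Y) = 0.4634 + 0.2989 - 0.7611 = 0.0012

All forms give I(X;Y) = 0.0012 dits. ✓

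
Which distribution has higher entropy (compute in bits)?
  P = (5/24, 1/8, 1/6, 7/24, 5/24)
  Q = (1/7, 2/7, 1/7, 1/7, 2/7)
P

Computing entropies in bits:
H(P) = 2.2672
H(Q) = 2.2359

Distribution P has higher entropy.

Intuition: The distribution closer to uniform (more spread out) has higher entropy.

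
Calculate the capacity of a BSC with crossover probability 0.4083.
0.0244 bits

For a binary symmetric channel (BSC) with error probability p:
Capacity C = 1 - H(p) bits per symbol

where H(p) = -p log₂(p) - (1-p) log₂(1-p) is the binary entropy function.

H(0.4083) = 0.9756 bits
C = 1 - 0.9756 = 0.0244 bits per symbol

This means we can reliably transmit up to 0.0244 bits of information per channel use.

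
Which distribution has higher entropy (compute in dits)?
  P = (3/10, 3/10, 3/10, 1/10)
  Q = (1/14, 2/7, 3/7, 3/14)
P

Computing entropies in dits:
H(P) = 0.5706
H(Q) = 0.5384

Distribution P has higher entropy.

Intuition: The distribution closer to uniform (more spread out) has higher entropy.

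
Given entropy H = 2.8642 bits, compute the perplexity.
7.2813

Perplexity is 2^H (or exp(H) for natural log).

H = 2.8642 bits
Perplexity = 2^2.8642 = 7.2813

Interpretation: The model's uncertainty is equivalent to choosing uniformly among 7.3 options.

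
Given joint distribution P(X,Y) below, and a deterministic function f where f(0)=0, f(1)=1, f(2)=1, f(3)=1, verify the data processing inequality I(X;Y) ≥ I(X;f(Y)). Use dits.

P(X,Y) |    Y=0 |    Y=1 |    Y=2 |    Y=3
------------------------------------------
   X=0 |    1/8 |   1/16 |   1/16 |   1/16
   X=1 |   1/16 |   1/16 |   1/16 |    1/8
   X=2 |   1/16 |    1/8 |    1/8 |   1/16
I(X;Y) = 0.0239, I(X;f(Y)) = 0.0116, inequality holds: 0.0239 ≥ 0.0116

Data Processing Inequality: For any Markov chain X → Y → Z, we have I(X;Y) ≥ I(X;Z).

Here Z = f(Y) is a deterministic function of Y, forming X → Y → Z.

Original I(X;Y) = 0.0239 dits

After applying f:
P(X,Z) where Z=f(Y):
- P(X,Z=0) = P(X,Y=0)
- P(X,Z=1) = P(X,Y=1) + P(X,Y=2) + P(X,Y=3)

I(X;Z) = I(X;f(Y)) = 0.0116 dits

Verification: 0.0239 ≥ 0.0116 ✓

Information cannot be created by processing; the function f can only lose information about X.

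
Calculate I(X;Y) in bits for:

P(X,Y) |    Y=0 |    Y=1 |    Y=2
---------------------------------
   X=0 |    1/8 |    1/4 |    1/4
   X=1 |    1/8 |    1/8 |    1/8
0.0157 bits

Mutual information: I(X;Y) = H(X) + H(Y) - H(X,Y)

Marginals:
P(X) = (5/8, 3/8), H(X) = 0.9544 bits
P(Y) = (1/4, 3/8, 3/8), H(Y) = 1.5613 bits

Joint entropy: H(X,Y) = 2.5000 bits

I(X;Y) = 0.9544 + 1.5613 - 2.5000 = 0.0157 bits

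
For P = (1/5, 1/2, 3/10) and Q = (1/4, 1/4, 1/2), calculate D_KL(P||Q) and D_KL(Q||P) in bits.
D_KL(P||Q) = 0.2145, D_KL(Q||P) = 0.1990

KL divergence is not symmetric: D_KL(P||Q) ≠ D_KL(Q||P) in general.

D_KL(P||Q) = 0.2145 bits
D_KL(Q||P) = 0.1990 bits

No, they are not equal!

This asymmetry is why KL divergence is not a true distance metric.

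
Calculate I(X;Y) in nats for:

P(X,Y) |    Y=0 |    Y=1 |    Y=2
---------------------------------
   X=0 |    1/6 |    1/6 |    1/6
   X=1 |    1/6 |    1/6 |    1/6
0.0000 nats

Mutual information: I(X;Y) = H(X) + H(Y) - H(X,Y)

Marginals:
P(X) = (1/2, 1/2), H(X) = 0.6931 nats
P(Y) = (1/3, 1/3, 1/3), H(Y) = 1.0986 nats

Joint entropy: H(X,Y) = 1.7918 nats

I(X;Y) = 0.6931 + 1.0986 - 1.7918 = 0.0000 nats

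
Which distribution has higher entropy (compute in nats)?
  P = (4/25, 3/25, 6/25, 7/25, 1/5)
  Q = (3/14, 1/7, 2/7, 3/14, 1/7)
Q

Computing entropies in nats:
H(P) = 1.5685
H(Q) = 1.5741

Distribution Q has higher entropy.

Intuition: The distribution closer to uniform (more spread out) has higher entropy.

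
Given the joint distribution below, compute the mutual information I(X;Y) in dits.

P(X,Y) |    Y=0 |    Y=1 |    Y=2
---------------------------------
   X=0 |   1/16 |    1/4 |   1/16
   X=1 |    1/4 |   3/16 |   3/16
0.0286 dits

Mutual information: I(X;Y) = H(X) + H(Y) - H(X,Y)

Marginals:
P(X) = (3/8, 5/8), H(X) = 0.2873 dits
P(Y) = (5/16, 7/16, 1/4), H(Y) = 0.4654 dits

Joint entropy: H(X,Y) = 0.7242 dits

I(X;Y) = 0.2873 + 0.4654 - 0.7242 = 0.0286 dits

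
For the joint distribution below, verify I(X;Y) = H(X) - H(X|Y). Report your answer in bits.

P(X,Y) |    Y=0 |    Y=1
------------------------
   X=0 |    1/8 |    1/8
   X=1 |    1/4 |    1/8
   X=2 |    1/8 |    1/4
I(X;Y) = 0.0613 bits

Mutual information has multiple equivalent forms:
- I(X;Y) = H(X) - H(X|Y)
- I(X;Y) = H(Y) - H(Y|X)
- I(X;Y) = H(X) + H(Y) - H(X,Y)

Computing all quantities:
H(X) = 1.5613, H(Y) = 1.0000, H(X,Y) = 2.5000
H(X|Y) = 1.5000, H(Y|X) = 0.9387

Verification:
H(X) - H(X|Y) = 1.5613 - 1.5000 = 0.0613
H(Y) - H(Y|X) = 1.0000 - 0.9387 = 0.0613
H(X) + H(Y) - H(X,Y) = 1.5613 + 1.0000 - 2.5000 = 0.0613

All forms give I(X;Y) = 0.0613 bits. ✓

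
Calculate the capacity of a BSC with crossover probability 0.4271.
0.0154 bits

For a binary symmetric channel (BSC) with error probability p:
Capacity C = 1 - H(p) bits per symbol

where H(p) = -p log₂(p) - (1-p) log₂(1-p) is the binary entropy function.

H(0.4271) = 0.9846 bits
C = 1 - 0.9846 = 0.0154 bits per symbol

This means we can reliably transmit up to 0.0154 bits of information per channel use.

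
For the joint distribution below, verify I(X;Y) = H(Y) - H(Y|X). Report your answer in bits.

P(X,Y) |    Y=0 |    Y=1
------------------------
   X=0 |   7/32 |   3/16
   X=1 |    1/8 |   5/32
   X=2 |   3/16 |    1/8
I(X;Y) = 0.0105 bits

Mutual information has multiple equivalent forms:
- I(X;Y) = H(X) - H(X|Y)
- I(X;Y) = H(Y) - H(Y|X)
- I(X;Y) = H(X) + H(Y) - H(X,Y)

Computing all quantities:
H(X) = 1.5671, H(Y) = 0.9972, H(X,Y) = 2.5537
H(X|Y) = 1.5565, H(Y|X) = 0.9867

Verification:
H(X) - H(X|Y) = 1.5671 - 1.5565 = 0.0105
H(Y) - H(Y|X) = 0.9972 - 0.9867 = 0.0105
H(X) + H(Y) - H(X,Y) = 1.5671 + 0.9972 - 2.5537 = 0.0105

All forms give I(X;Y) = 0.0105 bits. ✓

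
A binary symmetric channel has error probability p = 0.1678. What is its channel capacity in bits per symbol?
0.3474 bits

For a binary symmetric channel (BSC) with error probability p:
Capacity C = 1 - H(p) bits per symbol

where H(p) = -p log₂(p) - (1-p) log₂(1-p) is the binary entropy function.

H(0.1678) = 0.6526 bits
C = 1 - 0.6526 = 0.3474 bits per symbol

This means we can reliably transmit up to 0.3474 bits of information per channel use.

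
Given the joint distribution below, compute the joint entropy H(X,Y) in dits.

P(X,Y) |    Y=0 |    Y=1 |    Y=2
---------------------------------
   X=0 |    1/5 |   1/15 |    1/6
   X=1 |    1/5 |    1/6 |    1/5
0.7572 dits

Joint entropy is H(X,Y) = -Σ_{x,y} p(x,y) log p(x,y).

Summing over all non-zero entries:
H(X,Y) = -[1/5·log_10(1/5) + 1/15·log_10(1/15) + 1/6·log_10(1/6) + 1/5·log_10(1/5) + 1/6·log_10(1/6) + 1/5·log_10(1/5)]
H(X,Y) = 0.7572 dits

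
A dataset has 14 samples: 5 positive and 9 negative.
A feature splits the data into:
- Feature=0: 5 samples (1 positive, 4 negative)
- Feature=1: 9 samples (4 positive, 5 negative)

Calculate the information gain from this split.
0.0453 bits

Information Gain = H(Y) - H(Y|Feature)

Before split:
P(positive) = 5/14 = 0.3571
H(Y) = 0.9403 bits

After split:
Feature=0: H = 0.7219 bits (weight = 5/14)
Feature=1: H = 0.9911 bits (weight = 9/14)
H(Y|Feature) = (5/14)×0.7219 + (9/14)×0.9911 = 0.8950 bits

Information Gain = 0.9403 - 0.8950 = 0.0453 bits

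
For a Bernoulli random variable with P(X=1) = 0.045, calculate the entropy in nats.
0.1835 nats

The binary entropy function is:
H(p) = -p log(p) - (1-p) log(1-p)

H(0.045) = -0.045 × log_e(0.045) - 0.955 × log_e(0.955)
H(0.045) = 0.1835 nats

Note: Binary entropy is maximized at p=0.5 (H=1 bit) and minimized at p=0 or p=1 (H=0).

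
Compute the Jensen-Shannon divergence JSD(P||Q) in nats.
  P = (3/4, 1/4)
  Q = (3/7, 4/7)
0.0545 nats

Jensen-Shannon divergence is:
JSD(P||Q) = 0.5 × D_KL(P||M) + 0.5 × D_KL(Q||M)
where M = 0.5 × (P + Q) is the mixture distribution.

M = 0.5 × (3/4, 1/4) + 0.5 × (3/7, 4/7) = (0.589286, 0.410714)

D_KL(P||M) = 0.0568 nats
D_KL(Q||M) = 0.0522 nats

JSD(P||Q) = 0.5 × 0.0568 + 0.5 × 0.0522 = 0.0545 nats

Unlike KL divergence, JSD is symmetric and bounded: 0 ≤ JSD ≤ log(2).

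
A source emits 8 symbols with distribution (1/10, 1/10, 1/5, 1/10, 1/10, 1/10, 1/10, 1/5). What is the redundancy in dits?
0.0235 dits

Redundancy measures how far a source is from maximum entropy:
R = H_max - H(X)

Maximum entropy for 8 symbols: H_max = log_10(8) = 0.9031 dits
Actual entropy: H(X) = 0.8796 dits
Redundancy: R = 0.9031 - 0.8796 = 0.0235 dits

This redundancy represents potential for compression: the source could be compressed by 0.0235 dits per symbol.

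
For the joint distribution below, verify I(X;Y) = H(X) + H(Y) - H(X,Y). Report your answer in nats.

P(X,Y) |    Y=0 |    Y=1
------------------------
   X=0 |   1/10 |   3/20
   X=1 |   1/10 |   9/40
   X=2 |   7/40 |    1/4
I(X;Y) = 0.0048 nats

Mutual information has multiple equivalent forms:
- I(X;Y) = H(X) - H(X|Y)
- I(X;Y) = H(Y) - H(Y|X)
- I(X;Y) = H(X) + H(Y) - H(X,Y)

Computing all quantities:
H(X) = 1.0755, H(Y) = 0.6616, H(X,Y) = 1.7323
H(X|Y) = 1.0707, H(Y|X) = 0.6568

Verification:
H(X) - H(X|Y) = 1.0755 - 1.0707 = 0.0048
H(Y) - H(Y|X) = 0.6616 - 0.6568 = 0.0048
H(X) + H(Y) - H(X,Y) = 1.0755 + 0.6616 - 1.7323 = 0.0048

All forms give I(X;Y) = 0.0048 nats. ✓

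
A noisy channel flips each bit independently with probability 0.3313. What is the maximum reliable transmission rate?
0.0838 bits

For a binary symmetric channel (BSC) with error probability p:
Capacity C = 1 - H(p) bits per symbol

where H(p) = -p log₂(p) - (1-p) log₂(1-p) is the binary entropy function.

H(0.3313) = 0.9162 bits
C = 1 - 0.9162 = 0.0838 bits per symbol

This means we can reliably transmit up to 0.0838 bits of information per channel use.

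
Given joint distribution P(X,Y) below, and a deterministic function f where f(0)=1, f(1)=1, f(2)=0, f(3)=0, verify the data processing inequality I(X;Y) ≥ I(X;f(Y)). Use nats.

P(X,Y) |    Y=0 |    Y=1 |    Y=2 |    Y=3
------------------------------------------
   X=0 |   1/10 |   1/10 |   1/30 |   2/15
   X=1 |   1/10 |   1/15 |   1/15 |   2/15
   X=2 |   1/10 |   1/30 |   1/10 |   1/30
I(X;Y) = 0.0646, I(X;f(Y)) = 0.0030, inequality holds: 0.0646 ≥ 0.0030

Data Processing Inequality: For any Markov chain X → Y → Z, we have I(X;Y) ≥ I(X;Z).

Here Z = f(Y) is a deterministic function of Y, forming X → Y → Z.

Original I(X;Y) = 0.0646 nats

After applying f:
P(X,Z) where Z=f(Y):
- P(X,Z=0) = P(X,Y=2) + P(X,Y=3)
- P(X,Z=1) = P(X,Y=0) + P(X,Y=1)

I(X;Z) = I(X;f(Y)) = 0.0030 nats

Verification: 0.0646 ≥ 0.0030 ✓

Information cannot be created by processing; the function f can only lose information about X.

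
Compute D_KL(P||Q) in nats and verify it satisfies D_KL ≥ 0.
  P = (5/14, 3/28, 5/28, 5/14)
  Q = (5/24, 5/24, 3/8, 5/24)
0.1813 nats

KL divergence satisfies the Gibbs inequality: D_KL(P||Q) ≥ 0 for all distributions P, Q.

D_KL(P||Q) = Σ p(x) log(p(x)/q(x))
Term by term:
  x=0: 5/14 × log_e[(5/14)/(5/24)] = 0.1925
  x=1: 3/28 × log_e[(3/28)/(5/24)] = -0.0712
  x=2: 5/28 × log_e[(5/28)/(3/8)] = -0.1325
  x=3: 5/14 × log_e[(5/14)/(5/24)] = 0.1925
D_KL(P||Q) = 0.1813 nats

D_KL(P||Q) = 0.1813 ≥ 0 ✓

This non-negativity is a fundamental property: relative entropy cannot be negative because it measures how different Q is from P.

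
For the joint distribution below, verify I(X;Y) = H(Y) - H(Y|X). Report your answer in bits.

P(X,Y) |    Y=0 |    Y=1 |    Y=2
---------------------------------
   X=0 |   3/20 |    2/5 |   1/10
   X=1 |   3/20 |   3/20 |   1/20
I(X;Y) = 0.0314 bits

Mutual information has multiple equivalent forms:
- I(X;Y) = H(X) - H(X|Y)
- I(X;Y) = H(Y) - H(Y|X)
- I(X;Y) = H(X) + H(Y) - H(X,Y)

Computing all quantities:
H(X) = 0.9341, H(Y) = 1.4060, H(X,Y) = 2.3087
H(X|Y) = 0.9027, H(Y|X) = 1.3746

Verification:
H(X) - H(X|Y) = 0.9341 - 0.9027 = 0.0314
H(Y) - H(Y|X) = 1.4060 - 1.3746 = 0.0314
H(X) + H(Y) - H(X,Y) = 0.9341 + 1.4060 - 2.3087 = 0.0314

All forms give I(X;Y) = 0.0314 bits. ✓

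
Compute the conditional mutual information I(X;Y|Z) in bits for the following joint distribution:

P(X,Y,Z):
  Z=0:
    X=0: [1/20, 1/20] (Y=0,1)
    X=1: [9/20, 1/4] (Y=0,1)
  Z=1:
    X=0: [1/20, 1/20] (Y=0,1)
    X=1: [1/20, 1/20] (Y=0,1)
0.0053 bits

Conditional mutual information: I(X;Y|Z) = H(X|Z) + H(Y|Z) - H(X,Y|Z)

H(Z) = 0.7219
H(X,Z) = 1.3568 → H(X|Z) = 0.6349
H(Y,Z) = 1.6855 → H(Y|Z) = 0.9635
H(X,Y,Z) = 2.3150 → H(X,Y|Z) = 1.5931

I(X;Y|Z) = 0.6349 + 0.9635 - 1.5931 = 0.0053 bits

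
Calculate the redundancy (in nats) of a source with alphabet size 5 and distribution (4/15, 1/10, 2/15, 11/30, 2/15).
0.1215 nats

Redundancy measures how far a source is from maximum entropy:
R = H_max - H(X)

Maximum entropy for 5 symbols: H_max = log_e(5) = 1.6094 nats
Actual entropy: H(X) = 1.4879 nats
Redundancy: R = 1.6094 - 1.4879 = 0.1215 nats

This redundancy represents potential for compression: the source could be compressed by 0.1215 nats per symbol.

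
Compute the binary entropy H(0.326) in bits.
0.9108 bits

The binary entropy function is:
H(p) = -p log(p) - (1-p) log(1-p)

H(0.326) = -0.326 × log_2(0.326) - 0.674 × log_2(0.674)
H(0.326) = 0.9108 bits

Note: Binary entropy is maximized at p=0.5 (H=1 bit) and minimized at p=0 or p=1 (H=0).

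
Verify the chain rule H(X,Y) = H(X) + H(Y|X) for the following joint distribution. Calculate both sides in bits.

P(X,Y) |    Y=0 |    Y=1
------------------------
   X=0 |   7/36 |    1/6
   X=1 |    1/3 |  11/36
H(X,Y) = 1.9412, H(X) = 0.9436, H(Y|X) = 0.9976 (all in bits)

Chain rule: H(X,Y) = H(X) + H(Y|X)

Left side — joint entropy directly:
H(X,Y) = -Σ p(x,y) log p(x,y) = 1.9412 bits

Right side — compute H(Y|X) from the conditional distributions:
P(X) = (13/36, 23/36), so H(X) = 0.9436 bits
H(Y|X) = Σ_x P(X=x) · H(Y|X=x):
  P(Y|X=0) = (7/13, 6/13), H(Y|X=0) = 0.9957, weight P(X=0) = 13/36
  P(Y|X=1) = (12/23, 11/23), H(Y|X=1) = 0.9986, weight P(X=1) = 23/36
H(Y|X) = 0.9976 bits

H(X) + H(Y|X) = 0.9436 + 0.9976 = 1.9412 bits

Both sides equal 1.9412 bits. ✓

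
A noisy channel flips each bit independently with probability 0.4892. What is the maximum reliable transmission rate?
0.0003 bits

For a binary symmetric channel (BSC) with error probability p:
Capacity C = 1 - H(p) bits per symbol

where H(p) = -p log₂(p) - (1-p) log₂(1-p) is the binary entropy function.

H(0.4892) = 0.9997 bits
C = 1 - 0.9997 = 0.0003 bits per symbol

This means we can reliably transmit up to 0.0003 bits of information per channel use.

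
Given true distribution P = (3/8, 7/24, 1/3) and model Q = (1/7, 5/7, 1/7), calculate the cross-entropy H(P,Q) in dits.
0.6412 dits

Cross-entropy: H(P,Q) = -Σ p(x) log q(x)

Alternatively: H(P,Q) = H(P) + D_KL(P||Q)
H(P) = 0.4749 dits
D_KL(P||Q) = 0.1664 dits

H(P,Q) = 0.4749 + 0.1664 = 0.6412 dits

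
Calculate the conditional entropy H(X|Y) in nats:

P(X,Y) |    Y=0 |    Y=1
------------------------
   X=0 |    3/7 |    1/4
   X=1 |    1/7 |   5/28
0.6124 nats

Using the chain rule: H(X|Y) = H(X,Y) - H(Y)

First, compute H(X,Y) = 1.2953 nats

Marginal P(Y) = (4/7, 3/7)
H(Y) = 0.6829 nats

H(X|Y) = H(X,Y) - H(Y) = 1.2953 - 0.6829 = 0.6124 nats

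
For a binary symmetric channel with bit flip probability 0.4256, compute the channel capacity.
0.0160 bits

For a binary symmetric channel (BSC) with error probability p:
Capacity C = 1 - H(p) bits per symbol

where H(p) = -p log₂(p) - (1-p) log₂(1-p) is the binary entropy function.

H(0.4256) = 0.9840 bits
C = 1 - 0.9840 = 0.0160 bits per symbol

This means we can reliably transmit up to 0.0160 bits of information per channel use.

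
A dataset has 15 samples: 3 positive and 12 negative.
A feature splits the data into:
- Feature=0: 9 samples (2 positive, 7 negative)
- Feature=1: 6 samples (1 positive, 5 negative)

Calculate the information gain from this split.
0.0034 bits

Information Gain = H(Y) - H(Y|Feature)

Before split:
P(positive) = 3/15 = 0.2000
H(Y) = 0.7219 bits

After split:
Feature=0: H = 0.7642 bits (weight = 9/15)
Feature=1: H = 0.6500 bits (weight = 6/15)
H(Y|Feature) = (9/15)×0.7642 + (6/15)×0.6500 = 0.7185 bits

Information Gain = 0.7219 - 0.7185 = 0.0034 bits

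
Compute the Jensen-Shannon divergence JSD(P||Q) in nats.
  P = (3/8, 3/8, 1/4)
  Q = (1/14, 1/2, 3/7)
0.0729 nats

Jensen-Shannon divergence is:
JSD(P||Q) = 0.5 × D_KL(P||M) + 0.5 × D_KL(Q||M)
where M = 0.5 × (P + Q) is the mixture distribution.

M = 0.5 × (3/8, 3/8, 1/4) + 0.5 × (1/14, 1/2, 3/7) = (0.223214, 7/16, 0.339286)

D_KL(P||M) = 0.0604 nats
D_KL(Q||M) = 0.0855 nats

JSD(P||Q) = 0.5 × 0.0604 + 0.5 × 0.0855 = 0.0729 nats

Unlike KL divergence, JSD is symmetric and bounded: 0 ≤ JSD ≤ log(2).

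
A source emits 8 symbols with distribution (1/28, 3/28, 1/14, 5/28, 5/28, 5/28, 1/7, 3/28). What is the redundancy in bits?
0.1333 bits

Redundancy measures how far a source is from maximum entropy:
R = H_max - H(X)

Maximum entropy for 8 symbols: H_max = log_2(8) = 3.0000 bits
Actual entropy: H(X) = 2.8667 bits
Redundancy: R = 3.0000 - 2.8667 = 0.1333 bits

This redundancy represents potential for compression: the source could be compressed by 0.1333 bits per symbol.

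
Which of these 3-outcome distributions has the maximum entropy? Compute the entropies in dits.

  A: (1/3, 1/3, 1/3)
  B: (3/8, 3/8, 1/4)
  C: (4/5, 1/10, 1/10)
A

For a discrete distribution over n outcomes, entropy is maximized by the uniform distribution.

Computing entropies:
H(A) = 0.4771 dits
H(B) = 0.4700 dits
H(C) = 0.2775 dits

The uniform distribution (where all probabilities equal 1/3) achieves the maximum entropy of log_10(3) = 0.4771 dits.

Distribution A has the highest entropy.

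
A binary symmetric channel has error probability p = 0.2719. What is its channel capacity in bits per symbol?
0.1558 bits

For a binary symmetric channel (BSC) with error probability p:
Capacity C = 1 - H(p) bits per symbol

where H(p) = -p log₂(p) - (1-p) log₂(1-p) is the binary entropy function.

H(0.2719) = 0.8442 bits
C = 1 - 0.8442 = 0.1558 bits per symbol

This means we can reliably transmit up to 0.1558 bits of information per channel use.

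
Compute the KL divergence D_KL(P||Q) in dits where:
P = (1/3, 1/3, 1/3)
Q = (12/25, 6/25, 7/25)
0.0200 dits

KL divergence: D_KL(P||Q) = Σ p(x) log(p(x)/q(x))

Computing term by term:
  x=0: 1/3 × log_10[(1/3)/(12/25)] = 1/3 × -0.1584 = -0.0528
  x=1: 1/3 × log_10[(1/3)/(6/25)] = 1/3 × 0.1427 = 0.0476
  x=2: 1/3 × log_10[(1/3)/(7/25)] = 1/3 × 0.0757 = 0.0252

D_KL(P||Q) = 0.0200 dits

Note: KL divergence is always non-negative and equals 0 iff P = Q.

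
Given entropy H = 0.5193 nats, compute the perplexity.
1.6809

Perplexity is e^H (or exp(H) for natural log).

H = 0.5193 nats
Perplexity = e^0.5193 = 1.6809

Interpretation: The model's uncertainty is equivalent to choosing uniformly among 1.7 options.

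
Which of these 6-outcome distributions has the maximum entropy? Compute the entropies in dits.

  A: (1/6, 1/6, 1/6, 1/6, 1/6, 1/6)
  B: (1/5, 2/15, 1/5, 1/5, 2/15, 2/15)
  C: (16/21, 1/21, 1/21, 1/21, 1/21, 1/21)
A

For a discrete distribution over n outcomes, entropy is maximized by the uniform distribution.

Computing entropies:
H(A) = 0.7782 dits
H(B) = 0.7694 dits
H(C) = 0.4048 dits

The uniform distribution (where all probabilities equal 1/6) achieves the maximum entropy of log_10(6) = 0.7782 dits.

Distribution A has the highest entropy.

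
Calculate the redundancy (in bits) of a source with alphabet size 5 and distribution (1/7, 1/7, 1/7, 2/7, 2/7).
0.0860 bits

Redundancy measures how far a source is from maximum entropy:
R = H_max - H(X)

Maximum entropy for 5 symbols: H_max = log_2(5) = 2.3219 bits
Actual entropy: H(X) = 2.2359 bits
Redundancy: R = 2.3219 - 2.2359 = 0.0860 bits

This redundancy represents potential for compression: the source could be compressed by 0.0860 bits per symbol.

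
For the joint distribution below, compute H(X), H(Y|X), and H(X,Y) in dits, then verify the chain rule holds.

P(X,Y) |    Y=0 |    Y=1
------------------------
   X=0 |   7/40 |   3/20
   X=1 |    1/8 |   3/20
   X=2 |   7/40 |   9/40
H(X,Y) = 0.7708, H(X) = 0.4720, H(Y|X) = 0.2988 (all in dits)

Chain rule: H(X,Y) = H(X) + H(Y|X)

Left side — joint entropy directly:
H(X,Y) = -Σ p(x,y) log p(x,y) = 0.7708 dits

Right side — compute H(Y|X) from the conditional distributions:
P(X) = (13/40, 11/40, 2/5), so H(X) = 0.4720 dits
H(Y|X) = Σ_x P(X=x) · H(Y|X=x):
  P(Y|X=0) = (7/13, 6/13), H(Y|X=0) = 0.2997, weight P(X=0) = 13/40
  P(Y|X=1) = (5/11, 6/11), H(Y|X=1) = 0.2992, weight P(X=1) = 11/40
  P(Y|X=2) = (7/16, 9/16), H(Y|X=2) = 0.2976, weight P(X=2) = 2/5
H(Y|X) = 0.2988 dits

H(X) + H(Y|X) = 0.4720 + 0.2988 = 0.7708 dits

Both sides equal 0.7708 dits. ✓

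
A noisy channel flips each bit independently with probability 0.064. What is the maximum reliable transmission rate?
0.6569 bits

For a binary symmetric channel (BSC) with error probability p:
Capacity C = 1 - H(p) bits per symbol

where H(p) = -p log₂(p) - (1-p) log₂(1-p) is the binary entropy function.

H(0.064) = 0.3431 bits
C = 1 - 0.3431 = 0.6569 bits per symbol

This means we can reliably transmit up to 0.6569 bits of information per channel use.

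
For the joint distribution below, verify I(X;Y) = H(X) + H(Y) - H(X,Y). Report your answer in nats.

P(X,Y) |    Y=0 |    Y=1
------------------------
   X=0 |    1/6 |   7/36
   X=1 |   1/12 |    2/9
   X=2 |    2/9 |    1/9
I(X;Y) = 0.0512 nats

Mutual information has multiple equivalent forms:
- I(X;Y) = H(X) - H(X|Y)
- I(X;Y) = H(Y) - H(Y|X)
- I(X;Y) = H(X) + H(Y) - H(X,Y)

Computing all quantities:
H(X) = 1.0963, H(Y) = 0.6916, H(X,Y) = 1.7367
H(X|Y) = 1.0451, H(Y|X) = 0.6404

Verification:
H(X) - H(X|Y) = 1.0963 - 1.0451 = 0.0512
H(Y) - H(Y|X) = 0.6916 - 0.6404 = 0.0512
H(X) + H(Y) - H(X,Y) = 1.0963 + 0.6916 - 1.7367 = 0.0512

All forms give I(X;Y) = 0.0512 nats. ✓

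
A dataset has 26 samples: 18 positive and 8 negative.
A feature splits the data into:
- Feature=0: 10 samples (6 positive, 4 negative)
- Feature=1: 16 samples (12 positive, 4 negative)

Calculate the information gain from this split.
0.0178 bits

Information Gain = H(Y) - H(Y|Feature)

Before split:
P(positive) = 18/26 = 0.6923
H(Y) = 0.8905 bits

After split:
Feature=0: H = 0.9710 bits (weight = 10/26)
Feature=1: H = 0.8113 bits (weight = 16/26)
H(Y|Feature) = (10/26)×0.9710 + (16/26)×0.8113 = 0.8727 bits

Information Gain = 0.8905 - 0.8727 = 0.0178 bits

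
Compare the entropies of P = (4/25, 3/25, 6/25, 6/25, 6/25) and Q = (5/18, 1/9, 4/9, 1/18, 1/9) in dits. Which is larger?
P

Computing entropies in dits:
H(P) = 0.6841
H(Q) = 0.5928

Distribution P has higher entropy.

Intuition: The distribution closer to uniform (more spread out) has higher entropy.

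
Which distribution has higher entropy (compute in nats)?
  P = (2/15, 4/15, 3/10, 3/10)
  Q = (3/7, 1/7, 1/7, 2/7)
P

Computing entropies in nats:
H(P) = 1.3435
H(Q) = 1.2770

Distribution P has higher entropy.

Intuition: The distribution closer to uniform (more spread out) has higher entropy.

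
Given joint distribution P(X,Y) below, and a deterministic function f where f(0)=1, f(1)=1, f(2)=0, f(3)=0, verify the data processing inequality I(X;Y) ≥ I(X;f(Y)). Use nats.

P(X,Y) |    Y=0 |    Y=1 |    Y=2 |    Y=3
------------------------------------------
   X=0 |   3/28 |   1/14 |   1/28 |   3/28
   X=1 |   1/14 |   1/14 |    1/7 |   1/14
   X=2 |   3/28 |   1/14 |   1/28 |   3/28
I(X;Y) = 0.0576, I(X;f(Y)) = 0.0112, inequality holds: 0.0576 ≥ 0.0112

Data Processing Inequality: For any Markov chain X → Y → Z, we have I(X;Y) ≥ I(X;Z).

Here Z = f(Y) is a deterministic function of Y, forming X → Y → Z.

Original I(X;Y) = 0.0576 nats

After applying f:
P(X,Z) where Z=f(Y):
- P(X,Z=0) = P(X,Y=2) + P(X,Y=3)
- P(X,Z=1) = P(X,Y=0) + P(X,Y=1)

I(X;Z) = I(X;f(Y)) = 0.0112 nats

Verification: 0.0576 ≥ 0.0112 ✓

Information cannot be created by processing; the function f can only lose information about X.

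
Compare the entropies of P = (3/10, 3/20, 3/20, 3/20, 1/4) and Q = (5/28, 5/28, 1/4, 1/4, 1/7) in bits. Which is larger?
Q

Computing entropies in bits:
H(P) = 2.2527
H(Q) = 2.2887

Distribution Q has higher entropy.

Intuition: The distribution closer to uniform (more spread out) has higher entropy.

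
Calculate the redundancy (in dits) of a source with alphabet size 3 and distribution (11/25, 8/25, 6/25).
0.0131 dits

Redundancy measures how far a source is from maximum entropy:
R = H_max - H(X)

Maximum entropy for 3 symbols: H_max = log_10(3) = 0.4771 dits
Actual entropy: H(X) = 0.4640 dits
Redundancy: R = 0.4771 - 0.4640 = 0.0131 dits

This redundancy represents potential for compression: the source could be compressed by 0.0131 dits per symbol.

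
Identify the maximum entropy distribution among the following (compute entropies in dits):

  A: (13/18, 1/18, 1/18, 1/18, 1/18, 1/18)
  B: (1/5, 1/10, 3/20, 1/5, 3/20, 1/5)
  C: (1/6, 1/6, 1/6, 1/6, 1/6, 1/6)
C

For a discrete distribution over n outcomes, entropy is maximized by the uniform distribution.

Computing entropies:
H(A) = 0.4508 dits
H(B) = 0.7666 dits
H(C) = 0.7782 dits

The uniform distribution (where all probabilities equal 1/6) achieves the maximum entropy of log_10(6) = 0.7782 dits.

Distribution C has the highest entropy.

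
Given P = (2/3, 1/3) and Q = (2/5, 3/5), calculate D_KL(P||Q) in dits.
0.0628 dits

KL divergence: D_KL(P||Q) = Σ p(x) log(p(x)/q(x))

Computing term by term:
  x=0: 2/3 × log_10[(2/3)/(2/5)] = 2/3 × 0.2218 = 0.1479
  x=1: 1/3 × log_10[(1/3)/(3/5)] = 1/3 × -0.2553 = -0.0851

D_KL(P||Q) = 0.0628 dits

Note: KL divergence is always non-negative and equals 0 iff P = Q.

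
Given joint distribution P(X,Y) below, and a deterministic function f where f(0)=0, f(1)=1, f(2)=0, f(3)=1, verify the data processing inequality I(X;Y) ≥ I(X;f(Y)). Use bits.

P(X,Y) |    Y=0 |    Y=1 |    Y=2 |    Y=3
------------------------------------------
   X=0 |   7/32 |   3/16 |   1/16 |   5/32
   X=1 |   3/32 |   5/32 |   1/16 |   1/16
I(X;Y) = 0.0235, I(X;f(Y)) = 0.0008, inequality holds: 0.0235 ≥ 0.0008

Data Processing Inequality: For any Markov chain X → Y → Z, we have I(X;Y) ≥ I(X;Z).

Here Z = f(Y) is a deterministic function of Y, forming X → Y → Z.

Original I(X;Y) = 0.0235 bits

After applying f:
P(X,Z) where Z=f(Y):
- P(X,Z=0) = P(X,Y=0) + P(X,Y=2)
- P(X,Z=1) = P(X,Y=1) + P(X,Y=3)

I(X;Z) = I(X;f(Y)) = 0.0008 bits

Verification: 0.0235 ≥ 0.0008 ✓

Information cannot be created by processing; the function f can only lose information about X.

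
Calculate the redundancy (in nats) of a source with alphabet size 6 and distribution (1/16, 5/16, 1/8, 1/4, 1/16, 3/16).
0.1613 nats

Redundancy measures how far a source is from maximum entropy:
R = H_max - H(X)

Maximum entropy for 6 symbols: H_max = log_e(6) = 1.7918 nats
Actual entropy: H(X) = 1.6304 nats
Redundancy: R = 1.7918 - 1.6304 = 0.1613 nats

This redundancy represents potential for compression: the source could be compressed by 0.1613 nats per symbol.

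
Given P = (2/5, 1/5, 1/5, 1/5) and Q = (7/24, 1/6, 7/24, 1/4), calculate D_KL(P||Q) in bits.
0.0616 bits

KL divergence: D_KL(P||Q) = Σ p(x) log(p(x)/q(x))

Computing term by term:
  x=0: 2/5 × log_2[(2/5)/(7/24)] = 2/5 × 0.4557 = 0.1823
  x=1: 1/5 × log_2[(1/5)/(1/6)] = 1/5 × 0.2630 = 0.0526
  x=2: 1/5 × log_2[(1/5)/(7/24)] = 1/5 × -0.5443 = -0.1089
  x=3: 1/5 × log_2[(1/5)/(1/4)] = 1/5 × -0.3219 = -0.0644

D_KL(P||Q) = 0.0616 bits

Note: KL divergence is always non-negative and equals 0 iff P = Q.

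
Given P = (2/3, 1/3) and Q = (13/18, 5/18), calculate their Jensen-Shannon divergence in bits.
0.0026 bits

Jensen-Shannon divergence is:
JSD(P||Q) = 0.5 × D_KL(P||M) + 0.5 × D_KL(Q||M)
where M = 0.5 × (P + Q) is the mixture distribution.

M = 0.5 × (2/3, 1/3) + 0.5 × (13/18, 5/18) = (25/36, 11/36)

D_KL(P||M) = 0.0026 bits
D_KL(Q||M) = 0.0027 bits

JSD(P||Q) = 0.5 × 0.0026 + 0.5 × 0.0027 = 0.0026 bits

Unlike KL divergence, JSD is symmetric and bounded: 0 ≤ JSD ≤ log(2).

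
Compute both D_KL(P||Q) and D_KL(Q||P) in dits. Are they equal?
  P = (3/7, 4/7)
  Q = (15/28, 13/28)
D_KL(P||Q) = 0.0100, D_KL(Q||P) = 0.0100

KL divergence is not symmetric: D_KL(P||Q) ≠ D_KL(Q||P) in general.

D_KL(P||Q) = 0.0100 dits
D_KL(Q||P) = 0.0100 dits

In this case they happen to be equal (to 4 decimal places).

This asymmetry is why KL divergence is not a true distance metric.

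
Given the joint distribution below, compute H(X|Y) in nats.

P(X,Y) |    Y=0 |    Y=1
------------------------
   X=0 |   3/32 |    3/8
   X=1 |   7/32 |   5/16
0.6646 nats

Using the chain rule: H(X|Y) = H(X,Y) - H(Y)

First, compute H(X,Y) = 1.2857 nats

Marginal P(Y) = (5/16, 11/16)
H(Y) = 0.6211 nats

H(X|Y) = H(X,Y) - H(Y) = 1.2857 - 0.6211 = 0.6646 nats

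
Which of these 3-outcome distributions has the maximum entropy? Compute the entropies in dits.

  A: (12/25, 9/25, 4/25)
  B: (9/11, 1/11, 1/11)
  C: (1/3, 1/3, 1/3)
C

For a discrete distribution over n outcomes, entropy is maximized by the uniform distribution.

Computing entropies:
H(A) = 0.4401 dits
H(B) = 0.2606 dits
H(C) = 0.4771 dits

The uniform distribution (where all probabilities equal 1/3) achieves the maximum entropy of log_10(3) = 0.4771 dits.

Distribution C has the highest entropy.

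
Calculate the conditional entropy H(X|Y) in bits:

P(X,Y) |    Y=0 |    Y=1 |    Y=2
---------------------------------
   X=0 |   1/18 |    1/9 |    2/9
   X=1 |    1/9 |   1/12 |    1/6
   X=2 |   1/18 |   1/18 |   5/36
1.5379 bits

Using the chain rule: H(X|Y) = H(X,Y) - H(Y)

First, compute H(X,Y) = 3.0067 bits

Marginal P(Y) = (2/9, 1/4, 19/36)
H(Y) = 1.4688 bits

H(X|Y) = H(X,Y) - H(Y) = 3.0067 - 1.4688 = 1.5379 bits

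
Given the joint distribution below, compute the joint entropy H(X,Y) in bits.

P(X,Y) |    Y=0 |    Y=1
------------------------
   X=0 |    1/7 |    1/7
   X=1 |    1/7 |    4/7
1.6645 bits

Joint entropy is H(X,Y) = -Σ_{x,y} p(x,y) log p(x,y).

Summing over all non-zero entries:
H(X,Y) = -[1/7·log_2(1/7) + 1/7·log_2(1/7) + 1/7·log_2(1/7) + 4/7·log_2(4/7)]
H(X,Y) = 1.6645 bits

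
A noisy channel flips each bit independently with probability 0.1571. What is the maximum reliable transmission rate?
0.3727 bits

For a binary symmetric channel (BSC) with error probability p:
Capacity C = 1 - H(p) bits per symbol

where H(p) = -p log₂(p) - (1-p) log₂(1-p) is the binary entropy function.

H(0.1571) = 0.6273 bits
C = 1 - 0.6273 = 0.3727 bits per symbol

This means we can reliably transmit up to 0.3727 bits of information per channel use.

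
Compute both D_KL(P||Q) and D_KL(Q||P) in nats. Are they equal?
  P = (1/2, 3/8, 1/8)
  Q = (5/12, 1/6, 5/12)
D_KL(P||Q) = 0.2448, D_KL(Q||P) = 0.2905

KL divergence is not symmetric: D_KL(P||Q) ≠ D_KL(Q||P) in general.

D_KL(P||Q) = 0.2448 nats
D_KL(Q||P) = 0.2905 nats

No, they are not equal!

This asymmetry is why KL divergence is not a true distance metric.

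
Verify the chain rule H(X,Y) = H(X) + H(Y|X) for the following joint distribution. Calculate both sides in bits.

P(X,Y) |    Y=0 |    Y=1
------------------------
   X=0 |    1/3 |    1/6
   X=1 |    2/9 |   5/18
H(X,Y) = 1.9547, H(X) = 1.0000, H(Y|X) = 0.9547 (all in bits)

Chain rule: H(X,Y) = H(X) + H(Y|X)

Left side — joint entropy directly:
H(X,Y) = -Σ p(x,y) log p(x,y) = 1.9547 bits

Right side — compute H(Y|X) from the conditional distributions:
P(X) = (1/2, 1/2), so H(X) = 1.0000 bits
H(Y|X) = Σ_x P(X=x) · H(Y|X=x):
  P(Y|X=0) = (2/3, 1/3), H(Y|X=0) = 0.9183, weight P(X=0) = 1/2
  P(Y|X=1) = (4/9, 5/9), H(Y|X=1) = 0.9911, weight P(X=1) = 1/2
H(Y|X) = 0.9547 bits

H(X) + H(Y|X) = 1.0000 + 0.9547 = 1.9547 bits

Both sides equal 1.9547 bits. ✓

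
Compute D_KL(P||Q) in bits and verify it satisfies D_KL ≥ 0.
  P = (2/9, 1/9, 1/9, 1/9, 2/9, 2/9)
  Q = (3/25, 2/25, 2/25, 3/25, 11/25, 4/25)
0.1768 bits

KL divergence satisfies the Gibbs inequality: D_KL(P||Q) ≥ 0 for all distributions P, Q.

D_KL(P||Q) = Σ p(x) log(p(x)/q(x))
Term by term:
  x=0: 2/9 × log_2[(2/9)/(3/25)] = 0.1975
  x=1: 1/9 × log_2[(1/9)/(2/25)] = 0.0527
  x=2: 1/9 × log_2[(1/9)/(2/25)] = 0.0527
  x=3: 1/9 × log_2[(1/9)/(3/25)] = -0.0123
  x=4: 2/9 × log_2[(2/9)/(11/25)] = -0.2190
  x=5: 2/9 × log_2[(2/9)/(4/25)] = 0.1053
D_KL(P||Q) = 0.1768 bits

D_KL(P||Q) = 0.1768 ≥ 0 ✓

This non-negativity is a fundamental property: relative entropy cannot be negative because it measures how different Q is from P.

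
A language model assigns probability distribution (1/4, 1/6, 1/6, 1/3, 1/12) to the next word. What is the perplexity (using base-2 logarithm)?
4.5590

Perplexity is 2^H (or exp(H) for natural log).

First, H = -Σ p log p = 2.1887 bits
Perplexity = 2^2.1887 = 4.5590

Interpretation: The model's uncertainty is equivalent to choosing uniformly among 4.6 options.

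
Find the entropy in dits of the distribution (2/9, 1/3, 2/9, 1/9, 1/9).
0.6614 dits

Shannon entropy is H(X) = -Σ p(x) log p(x).

For P = (2/9, 1/3, 2/9, 1/9, 1/9):
H = -2/9 × log_10(2/9) -1/3 × log_10(1/3) -2/9 × log_10(2/9) -1/9 × log_10(1/9) -1/9 × log_10(1/9)
H = 0.6614 dits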